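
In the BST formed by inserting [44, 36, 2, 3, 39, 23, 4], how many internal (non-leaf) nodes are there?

Tree built from: [44, 36, 2, 3, 39, 23, 4]
Tree (level-order array): [44, 36, None, 2, 39, None, 3, None, None, None, 23, 4]
Rule: An internal node has at least one child.
Per-node child counts:
  node 44: 1 child(ren)
  node 36: 2 child(ren)
  node 2: 1 child(ren)
  node 3: 1 child(ren)
  node 23: 1 child(ren)
  node 4: 0 child(ren)
  node 39: 0 child(ren)
Matching nodes: [44, 36, 2, 3, 23]
Count of internal (non-leaf) nodes: 5


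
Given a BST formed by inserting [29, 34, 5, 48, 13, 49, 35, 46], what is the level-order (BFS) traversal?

Tree insertion order: [29, 34, 5, 48, 13, 49, 35, 46]
Tree (level-order array): [29, 5, 34, None, 13, None, 48, None, None, 35, 49, None, 46]
BFS from the root, enqueuing left then right child of each popped node:
  queue [29] -> pop 29, enqueue [5, 34], visited so far: [29]
  queue [5, 34] -> pop 5, enqueue [13], visited so far: [29, 5]
  queue [34, 13] -> pop 34, enqueue [48], visited so far: [29, 5, 34]
  queue [13, 48] -> pop 13, enqueue [none], visited so far: [29, 5, 34, 13]
  queue [48] -> pop 48, enqueue [35, 49], visited so far: [29, 5, 34, 13, 48]
  queue [35, 49] -> pop 35, enqueue [46], visited so far: [29, 5, 34, 13, 48, 35]
  queue [49, 46] -> pop 49, enqueue [none], visited so far: [29, 5, 34, 13, 48, 35, 49]
  queue [46] -> pop 46, enqueue [none], visited so far: [29, 5, 34, 13, 48, 35, 49, 46]
Result: [29, 5, 34, 13, 48, 35, 49, 46]


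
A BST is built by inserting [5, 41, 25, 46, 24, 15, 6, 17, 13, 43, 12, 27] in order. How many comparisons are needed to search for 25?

Search path for 25: 5 -> 41 -> 25
Found: True
Comparisons: 3


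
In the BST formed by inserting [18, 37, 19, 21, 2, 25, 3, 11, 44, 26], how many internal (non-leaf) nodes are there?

Tree built from: [18, 37, 19, 21, 2, 25, 3, 11, 44, 26]
Tree (level-order array): [18, 2, 37, None, 3, 19, 44, None, 11, None, 21, None, None, None, None, None, 25, None, 26]
Rule: An internal node has at least one child.
Per-node child counts:
  node 18: 2 child(ren)
  node 2: 1 child(ren)
  node 3: 1 child(ren)
  node 11: 0 child(ren)
  node 37: 2 child(ren)
  node 19: 1 child(ren)
  node 21: 1 child(ren)
  node 25: 1 child(ren)
  node 26: 0 child(ren)
  node 44: 0 child(ren)
Matching nodes: [18, 2, 3, 37, 19, 21, 25]
Count of internal (non-leaf) nodes: 7


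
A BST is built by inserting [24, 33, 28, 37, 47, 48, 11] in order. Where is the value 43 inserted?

Starting tree (level order): [24, 11, 33, None, None, 28, 37, None, None, None, 47, None, 48]
Insertion path: 24 -> 33 -> 37 -> 47
Result: insert 43 as left child of 47
Final tree (level order): [24, 11, 33, None, None, 28, 37, None, None, None, 47, 43, 48]


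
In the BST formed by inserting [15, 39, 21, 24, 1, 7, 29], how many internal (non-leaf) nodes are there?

Tree built from: [15, 39, 21, 24, 1, 7, 29]
Tree (level-order array): [15, 1, 39, None, 7, 21, None, None, None, None, 24, None, 29]
Rule: An internal node has at least one child.
Per-node child counts:
  node 15: 2 child(ren)
  node 1: 1 child(ren)
  node 7: 0 child(ren)
  node 39: 1 child(ren)
  node 21: 1 child(ren)
  node 24: 1 child(ren)
  node 29: 0 child(ren)
Matching nodes: [15, 1, 39, 21, 24]
Count of internal (non-leaf) nodes: 5


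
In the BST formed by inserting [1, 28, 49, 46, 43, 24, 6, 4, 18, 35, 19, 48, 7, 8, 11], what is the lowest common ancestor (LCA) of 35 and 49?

Tree insertion order: [1, 28, 49, 46, 43, 24, 6, 4, 18, 35, 19, 48, 7, 8, 11]
Tree (level-order array): [1, None, 28, 24, 49, 6, None, 46, None, 4, 18, 43, 48, None, None, 7, 19, 35, None, None, None, None, 8, None, None, None, None, None, 11]
In a BST, the LCA of p=35, q=49 is the first node v on the
root-to-leaf path with p <= v <= q (go left if both < v, right if both > v).
Walk from root:
  at 1: both 35 and 49 > 1, go right
  at 28: both 35 and 49 > 28, go right
  at 49: 35 <= 49 <= 49, this is the LCA
LCA = 49


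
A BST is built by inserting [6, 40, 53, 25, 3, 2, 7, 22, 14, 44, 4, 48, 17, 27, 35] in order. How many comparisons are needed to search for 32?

Search path for 32: 6 -> 40 -> 25 -> 27 -> 35
Found: False
Comparisons: 5


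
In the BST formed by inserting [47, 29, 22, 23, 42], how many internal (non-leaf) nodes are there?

Tree built from: [47, 29, 22, 23, 42]
Tree (level-order array): [47, 29, None, 22, 42, None, 23]
Rule: An internal node has at least one child.
Per-node child counts:
  node 47: 1 child(ren)
  node 29: 2 child(ren)
  node 22: 1 child(ren)
  node 23: 0 child(ren)
  node 42: 0 child(ren)
Matching nodes: [47, 29, 22]
Count of internal (non-leaf) nodes: 3


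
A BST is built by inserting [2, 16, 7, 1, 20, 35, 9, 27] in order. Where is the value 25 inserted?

Starting tree (level order): [2, 1, 16, None, None, 7, 20, None, 9, None, 35, None, None, 27]
Insertion path: 2 -> 16 -> 20 -> 35 -> 27
Result: insert 25 as left child of 27
Final tree (level order): [2, 1, 16, None, None, 7, 20, None, 9, None, 35, None, None, 27, None, 25]


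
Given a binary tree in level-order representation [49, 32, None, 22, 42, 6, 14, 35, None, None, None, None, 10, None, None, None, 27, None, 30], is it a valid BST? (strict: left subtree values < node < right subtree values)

Level-order array: [49, 32, None, 22, 42, 6, 14, 35, None, None, None, None, 10, None, None, None, 27, None, 30]
Validate using subtree bounds (lo, hi): at each node, require lo < value < hi,
then recurse left with hi=value and right with lo=value.
Preorder trace (stopping at first violation):
  at node 49 with bounds (-inf, +inf): OK
  at node 32 with bounds (-inf, 49): OK
  at node 22 with bounds (-inf, 32): OK
  at node 6 with bounds (-inf, 22): OK
  at node 14 with bounds (22, 32): VIOLATION
Node 14 violates its bound: not (22 < 14 < 32).
Result: Not a valid BST


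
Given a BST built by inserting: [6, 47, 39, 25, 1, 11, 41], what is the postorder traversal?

Tree insertion order: [6, 47, 39, 25, 1, 11, 41]
Tree (level-order array): [6, 1, 47, None, None, 39, None, 25, 41, 11]
Postorder traversal: [1, 11, 25, 41, 39, 47, 6]


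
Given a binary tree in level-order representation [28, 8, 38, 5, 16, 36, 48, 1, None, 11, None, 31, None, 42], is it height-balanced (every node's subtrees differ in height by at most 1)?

Tree (level-order array): [28, 8, 38, 5, 16, 36, 48, 1, None, 11, None, 31, None, 42]
Definition: a tree is height-balanced if, at every node, |h(left) - h(right)| <= 1 (empty subtree has height -1).
Bottom-up per-node check:
  node 1: h_left=-1, h_right=-1, diff=0 [OK], height=0
  node 5: h_left=0, h_right=-1, diff=1 [OK], height=1
  node 11: h_left=-1, h_right=-1, diff=0 [OK], height=0
  node 16: h_left=0, h_right=-1, diff=1 [OK], height=1
  node 8: h_left=1, h_right=1, diff=0 [OK], height=2
  node 31: h_left=-1, h_right=-1, diff=0 [OK], height=0
  node 36: h_left=0, h_right=-1, diff=1 [OK], height=1
  node 42: h_left=-1, h_right=-1, diff=0 [OK], height=0
  node 48: h_left=0, h_right=-1, diff=1 [OK], height=1
  node 38: h_left=1, h_right=1, diff=0 [OK], height=2
  node 28: h_left=2, h_right=2, diff=0 [OK], height=3
All nodes satisfy the balance condition.
Result: Balanced


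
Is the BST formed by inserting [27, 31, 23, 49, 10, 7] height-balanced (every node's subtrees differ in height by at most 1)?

Tree (level-order array): [27, 23, 31, 10, None, None, 49, 7]
Definition: a tree is height-balanced if, at every node, |h(left) - h(right)| <= 1 (empty subtree has height -1).
Bottom-up per-node check:
  node 7: h_left=-1, h_right=-1, diff=0 [OK], height=0
  node 10: h_left=0, h_right=-1, diff=1 [OK], height=1
  node 23: h_left=1, h_right=-1, diff=2 [FAIL (|1--1|=2 > 1)], height=2
  node 49: h_left=-1, h_right=-1, diff=0 [OK], height=0
  node 31: h_left=-1, h_right=0, diff=1 [OK], height=1
  node 27: h_left=2, h_right=1, diff=1 [OK], height=3
Node 23 violates the condition: |1 - -1| = 2 > 1.
Result: Not balanced


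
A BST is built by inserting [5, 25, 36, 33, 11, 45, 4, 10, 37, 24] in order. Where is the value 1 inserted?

Starting tree (level order): [5, 4, 25, None, None, 11, 36, 10, 24, 33, 45, None, None, None, None, None, None, 37]
Insertion path: 5 -> 4
Result: insert 1 as left child of 4
Final tree (level order): [5, 4, 25, 1, None, 11, 36, None, None, 10, 24, 33, 45, None, None, None, None, None, None, 37]


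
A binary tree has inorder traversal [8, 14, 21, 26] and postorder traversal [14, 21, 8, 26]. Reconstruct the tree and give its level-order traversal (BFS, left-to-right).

Inorder:   [8, 14, 21, 26]
Postorder: [14, 21, 8, 26]
Algorithm: postorder visits root last, so walk postorder right-to-left;
each value is the root of the current inorder slice — split it at that
value, recurse on the right subtree first, then the left.
Recursive splits:
  root=26; inorder splits into left=[8, 14, 21], right=[]
  root=8; inorder splits into left=[], right=[14, 21]
  root=21; inorder splits into left=[14], right=[]
  root=14; inorder splits into left=[], right=[]
Reconstructed level-order: [26, 8, 21, 14]


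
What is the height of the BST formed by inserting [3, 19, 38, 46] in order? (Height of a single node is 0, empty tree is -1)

Insertion order: [3, 19, 38, 46]
Tree (level-order array): [3, None, 19, None, 38, None, 46]
Compute height bottom-up (empty subtree = -1):
  height(46) = 1 + max(-1, -1) = 0
  height(38) = 1 + max(-1, 0) = 1
  height(19) = 1 + max(-1, 1) = 2
  height(3) = 1 + max(-1, 2) = 3
Height = 3


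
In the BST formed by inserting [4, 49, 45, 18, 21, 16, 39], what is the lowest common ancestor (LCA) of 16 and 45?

Tree insertion order: [4, 49, 45, 18, 21, 16, 39]
Tree (level-order array): [4, None, 49, 45, None, 18, None, 16, 21, None, None, None, 39]
In a BST, the LCA of p=16, q=45 is the first node v on the
root-to-leaf path with p <= v <= q (go left if both < v, right if both > v).
Walk from root:
  at 4: both 16 and 45 > 4, go right
  at 49: both 16 and 45 < 49, go left
  at 45: 16 <= 45 <= 45, this is the LCA
LCA = 45


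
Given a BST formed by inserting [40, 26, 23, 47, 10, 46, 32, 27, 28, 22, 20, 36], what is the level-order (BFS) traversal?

Tree insertion order: [40, 26, 23, 47, 10, 46, 32, 27, 28, 22, 20, 36]
Tree (level-order array): [40, 26, 47, 23, 32, 46, None, 10, None, 27, 36, None, None, None, 22, None, 28, None, None, 20]
BFS from the root, enqueuing left then right child of each popped node:
  queue [40] -> pop 40, enqueue [26, 47], visited so far: [40]
  queue [26, 47] -> pop 26, enqueue [23, 32], visited so far: [40, 26]
  queue [47, 23, 32] -> pop 47, enqueue [46], visited so far: [40, 26, 47]
  queue [23, 32, 46] -> pop 23, enqueue [10], visited so far: [40, 26, 47, 23]
  queue [32, 46, 10] -> pop 32, enqueue [27, 36], visited so far: [40, 26, 47, 23, 32]
  queue [46, 10, 27, 36] -> pop 46, enqueue [none], visited so far: [40, 26, 47, 23, 32, 46]
  queue [10, 27, 36] -> pop 10, enqueue [22], visited so far: [40, 26, 47, 23, 32, 46, 10]
  queue [27, 36, 22] -> pop 27, enqueue [28], visited so far: [40, 26, 47, 23, 32, 46, 10, 27]
  queue [36, 22, 28] -> pop 36, enqueue [none], visited so far: [40, 26, 47, 23, 32, 46, 10, 27, 36]
  queue [22, 28] -> pop 22, enqueue [20], visited so far: [40, 26, 47, 23, 32, 46, 10, 27, 36, 22]
  queue [28, 20] -> pop 28, enqueue [none], visited so far: [40, 26, 47, 23, 32, 46, 10, 27, 36, 22, 28]
  queue [20] -> pop 20, enqueue [none], visited so far: [40, 26, 47, 23, 32, 46, 10, 27, 36, 22, 28, 20]
Result: [40, 26, 47, 23, 32, 46, 10, 27, 36, 22, 28, 20]


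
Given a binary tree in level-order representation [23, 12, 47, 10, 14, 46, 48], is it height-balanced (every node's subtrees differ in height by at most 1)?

Tree (level-order array): [23, 12, 47, 10, 14, 46, 48]
Definition: a tree is height-balanced if, at every node, |h(left) - h(right)| <= 1 (empty subtree has height -1).
Bottom-up per-node check:
  node 10: h_left=-1, h_right=-1, diff=0 [OK], height=0
  node 14: h_left=-1, h_right=-1, diff=0 [OK], height=0
  node 12: h_left=0, h_right=0, diff=0 [OK], height=1
  node 46: h_left=-1, h_right=-1, diff=0 [OK], height=0
  node 48: h_left=-1, h_right=-1, diff=0 [OK], height=0
  node 47: h_left=0, h_right=0, diff=0 [OK], height=1
  node 23: h_left=1, h_right=1, diff=0 [OK], height=2
All nodes satisfy the balance condition.
Result: Balanced


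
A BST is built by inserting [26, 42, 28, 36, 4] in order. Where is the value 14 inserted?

Starting tree (level order): [26, 4, 42, None, None, 28, None, None, 36]
Insertion path: 26 -> 4
Result: insert 14 as right child of 4
Final tree (level order): [26, 4, 42, None, 14, 28, None, None, None, None, 36]


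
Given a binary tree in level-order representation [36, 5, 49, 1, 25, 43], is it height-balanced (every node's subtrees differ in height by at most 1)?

Tree (level-order array): [36, 5, 49, 1, 25, 43]
Definition: a tree is height-balanced if, at every node, |h(left) - h(right)| <= 1 (empty subtree has height -1).
Bottom-up per-node check:
  node 1: h_left=-1, h_right=-1, diff=0 [OK], height=0
  node 25: h_left=-1, h_right=-1, diff=0 [OK], height=0
  node 5: h_left=0, h_right=0, diff=0 [OK], height=1
  node 43: h_left=-1, h_right=-1, diff=0 [OK], height=0
  node 49: h_left=0, h_right=-1, diff=1 [OK], height=1
  node 36: h_left=1, h_right=1, diff=0 [OK], height=2
All nodes satisfy the balance condition.
Result: Balanced


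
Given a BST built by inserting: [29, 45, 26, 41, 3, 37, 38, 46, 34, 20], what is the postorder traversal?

Tree insertion order: [29, 45, 26, 41, 3, 37, 38, 46, 34, 20]
Tree (level-order array): [29, 26, 45, 3, None, 41, 46, None, 20, 37, None, None, None, None, None, 34, 38]
Postorder traversal: [20, 3, 26, 34, 38, 37, 41, 46, 45, 29]


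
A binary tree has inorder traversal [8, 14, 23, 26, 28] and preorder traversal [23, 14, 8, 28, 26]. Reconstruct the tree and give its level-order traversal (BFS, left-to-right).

Inorder:  [8, 14, 23, 26, 28]
Preorder: [23, 14, 8, 28, 26]
Algorithm: preorder visits root first, so consume preorder in order;
for each root, split the current inorder slice at that value into
left-subtree inorder and right-subtree inorder, then recurse.
Recursive splits:
  root=23; inorder splits into left=[8, 14], right=[26, 28]
  root=14; inorder splits into left=[8], right=[]
  root=8; inorder splits into left=[], right=[]
  root=28; inorder splits into left=[26], right=[]
  root=26; inorder splits into left=[], right=[]
Reconstructed level-order: [23, 14, 28, 8, 26]


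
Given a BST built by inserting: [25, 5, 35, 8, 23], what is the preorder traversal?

Tree insertion order: [25, 5, 35, 8, 23]
Tree (level-order array): [25, 5, 35, None, 8, None, None, None, 23]
Preorder traversal: [25, 5, 8, 23, 35]


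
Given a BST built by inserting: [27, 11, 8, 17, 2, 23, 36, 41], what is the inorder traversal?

Tree insertion order: [27, 11, 8, 17, 2, 23, 36, 41]
Tree (level-order array): [27, 11, 36, 8, 17, None, 41, 2, None, None, 23]
Inorder traversal: [2, 8, 11, 17, 23, 27, 36, 41]


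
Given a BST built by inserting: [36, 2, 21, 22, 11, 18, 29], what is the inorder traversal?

Tree insertion order: [36, 2, 21, 22, 11, 18, 29]
Tree (level-order array): [36, 2, None, None, 21, 11, 22, None, 18, None, 29]
Inorder traversal: [2, 11, 18, 21, 22, 29, 36]


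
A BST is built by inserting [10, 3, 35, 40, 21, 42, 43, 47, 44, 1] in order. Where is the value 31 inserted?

Starting tree (level order): [10, 3, 35, 1, None, 21, 40, None, None, None, None, None, 42, None, 43, None, 47, 44]
Insertion path: 10 -> 35 -> 21
Result: insert 31 as right child of 21
Final tree (level order): [10, 3, 35, 1, None, 21, 40, None, None, None, 31, None, 42, None, None, None, 43, None, 47, 44]


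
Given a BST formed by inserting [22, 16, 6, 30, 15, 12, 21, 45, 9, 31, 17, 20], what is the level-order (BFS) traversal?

Tree insertion order: [22, 16, 6, 30, 15, 12, 21, 45, 9, 31, 17, 20]
Tree (level-order array): [22, 16, 30, 6, 21, None, 45, None, 15, 17, None, 31, None, 12, None, None, 20, None, None, 9]
BFS from the root, enqueuing left then right child of each popped node:
  queue [22] -> pop 22, enqueue [16, 30], visited so far: [22]
  queue [16, 30] -> pop 16, enqueue [6, 21], visited so far: [22, 16]
  queue [30, 6, 21] -> pop 30, enqueue [45], visited so far: [22, 16, 30]
  queue [6, 21, 45] -> pop 6, enqueue [15], visited so far: [22, 16, 30, 6]
  queue [21, 45, 15] -> pop 21, enqueue [17], visited so far: [22, 16, 30, 6, 21]
  queue [45, 15, 17] -> pop 45, enqueue [31], visited so far: [22, 16, 30, 6, 21, 45]
  queue [15, 17, 31] -> pop 15, enqueue [12], visited so far: [22, 16, 30, 6, 21, 45, 15]
  queue [17, 31, 12] -> pop 17, enqueue [20], visited so far: [22, 16, 30, 6, 21, 45, 15, 17]
  queue [31, 12, 20] -> pop 31, enqueue [none], visited so far: [22, 16, 30, 6, 21, 45, 15, 17, 31]
  queue [12, 20] -> pop 12, enqueue [9], visited so far: [22, 16, 30, 6, 21, 45, 15, 17, 31, 12]
  queue [20, 9] -> pop 20, enqueue [none], visited so far: [22, 16, 30, 6, 21, 45, 15, 17, 31, 12, 20]
  queue [9] -> pop 9, enqueue [none], visited so far: [22, 16, 30, 6, 21, 45, 15, 17, 31, 12, 20, 9]
Result: [22, 16, 30, 6, 21, 45, 15, 17, 31, 12, 20, 9]


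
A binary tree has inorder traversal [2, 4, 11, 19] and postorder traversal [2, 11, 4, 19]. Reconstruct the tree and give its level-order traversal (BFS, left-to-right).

Inorder:   [2, 4, 11, 19]
Postorder: [2, 11, 4, 19]
Algorithm: postorder visits root last, so walk postorder right-to-left;
each value is the root of the current inorder slice — split it at that
value, recurse on the right subtree first, then the left.
Recursive splits:
  root=19; inorder splits into left=[2, 4, 11], right=[]
  root=4; inorder splits into left=[2], right=[11]
  root=11; inorder splits into left=[], right=[]
  root=2; inorder splits into left=[], right=[]
Reconstructed level-order: [19, 4, 2, 11]


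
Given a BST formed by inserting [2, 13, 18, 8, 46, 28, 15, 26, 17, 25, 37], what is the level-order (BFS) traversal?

Tree insertion order: [2, 13, 18, 8, 46, 28, 15, 26, 17, 25, 37]
Tree (level-order array): [2, None, 13, 8, 18, None, None, 15, 46, None, 17, 28, None, None, None, 26, 37, 25]
BFS from the root, enqueuing left then right child of each popped node:
  queue [2] -> pop 2, enqueue [13], visited so far: [2]
  queue [13] -> pop 13, enqueue [8, 18], visited so far: [2, 13]
  queue [8, 18] -> pop 8, enqueue [none], visited so far: [2, 13, 8]
  queue [18] -> pop 18, enqueue [15, 46], visited so far: [2, 13, 8, 18]
  queue [15, 46] -> pop 15, enqueue [17], visited so far: [2, 13, 8, 18, 15]
  queue [46, 17] -> pop 46, enqueue [28], visited so far: [2, 13, 8, 18, 15, 46]
  queue [17, 28] -> pop 17, enqueue [none], visited so far: [2, 13, 8, 18, 15, 46, 17]
  queue [28] -> pop 28, enqueue [26, 37], visited so far: [2, 13, 8, 18, 15, 46, 17, 28]
  queue [26, 37] -> pop 26, enqueue [25], visited so far: [2, 13, 8, 18, 15, 46, 17, 28, 26]
  queue [37, 25] -> pop 37, enqueue [none], visited so far: [2, 13, 8, 18, 15, 46, 17, 28, 26, 37]
  queue [25] -> pop 25, enqueue [none], visited so far: [2, 13, 8, 18, 15, 46, 17, 28, 26, 37, 25]
Result: [2, 13, 8, 18, 15, 46, 17, 28, 26, 37, 25]


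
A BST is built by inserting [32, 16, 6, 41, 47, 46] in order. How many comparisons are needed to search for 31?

Search path for 31: 32 -> 16
Found: False
Comparisons: 2


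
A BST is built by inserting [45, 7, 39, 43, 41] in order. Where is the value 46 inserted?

Starting tree (level order): [45, 7, None, None, 39, None, 43, 41]
Insertion path: 45
Result: insert 46 as right child of 45
Final tree (level order): [45, 7, 46, None, 39, None, None, None, 43, 41]


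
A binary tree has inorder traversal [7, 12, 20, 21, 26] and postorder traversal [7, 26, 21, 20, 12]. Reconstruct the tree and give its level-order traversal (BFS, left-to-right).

Inorder:   [7, 12, 20, 21, 26]
Postorder: [7, 26, 21, 20, 12]
Algorithm: postorder visits root last, so walk postorder right-to-left;
each value is the root of the current inorder slice — split it at that
value, recurse on the right subtree first, then the left.
Recursive splits:
  root=12; inorder splits into left=[7], right=[20, 21, 26]
  root=20; inorder splits into left=[], right=[21, 26]
  root=21; inorder splits into left=[], right=[26]
  root=26; inorder splits into left=[], right=[]
  root=7; inorder splits into left=[], right=[]
Reconstructed level-order: [12, 7, 20, 21, 26]


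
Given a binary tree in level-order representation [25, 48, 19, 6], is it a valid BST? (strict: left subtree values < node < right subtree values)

Level-order array: [25, 48, 19, 6]
Validate using subtree bounds (lo, hi): at each node, require lo < value < hi,
then recurse left with hi=value and right with lo=value.
Preorder trace (stopping at first violation):
  at node 25 with bounds (-inf, +inf): OK
  at node 48 with bounds (-inf, 25): VIOLATION
Node 48 violates its bound: not (-inf < 48 < 25).
Result: Not a valid BST


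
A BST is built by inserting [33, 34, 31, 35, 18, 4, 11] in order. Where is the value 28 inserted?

Starting tree (level order): [33, 31, 34, 18, None, None, 35, 4, None, None, None, None, 11]
Insertion path: 33 -> 31 -> 18
Result: insert 28 as right child of 18
Final tree (level order): [33, 31, 34, 18, None, None, 35, 4, 28, None, None, None, 11]


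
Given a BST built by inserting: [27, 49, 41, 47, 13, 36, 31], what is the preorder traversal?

Tree insertion order: [27, 49, 41, 47, 13, 36, 31]
Tree (level-order array): [27, 13, 49, None, None, 41, None, 36, 47, 31]
Preorder traversal: [27, 13, 49, 41, 36, 31, 47]


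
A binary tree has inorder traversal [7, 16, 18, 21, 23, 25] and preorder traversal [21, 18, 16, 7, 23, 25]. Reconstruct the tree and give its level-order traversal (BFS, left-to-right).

Inorder:  [7, 16, 18, 21, 23, 25]
Preorder: [21, 18, 16, 7, 23, 25]
Algorithm: preorder visits root first, so consume preorder in order;
for each root, split the current inorder slice at that value into
left-subtree inorder and right-subtree inorder, then recurse.
Recursive splits:
  root=21; inorder splits into left=[7, 16, 18], right=[23, 25]
  root=18; inorder splits into left=[7, 16], right=[]
  root=16; inorder splits into left=[7], right=[]
  root=7; inorder splits into left=[], right=[]
  root=23; inorder splits into left=[], right=[25]
  root=25; inorder splits into left=[], right=[]
Reconstructed level-order: [21, 18, 23, 16, 25, 7]


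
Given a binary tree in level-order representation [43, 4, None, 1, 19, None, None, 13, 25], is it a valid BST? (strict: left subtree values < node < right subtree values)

Level-order array: [43, 4, None, 1, 19, None, None, 13, 25]
Validate using subtree bounds (lo, hi): at each node, require lo < value < hi,
then recurse left with hi=value and right with lo=value.
Preorder trace (stopping at first violation):
  at node 43 with bounds (-inf, +inf): OK
  at node 4 with bounds (-inf, 43): OK
  at node 1 with bounds (-inf, 4): OK
  at node 19 with bounds (4, 43): OK
  at node 13 with bounds (4, 19): OK
  at node 25 with bounds (19, 43): OK
No violation found at any node.
Result: Valid BST


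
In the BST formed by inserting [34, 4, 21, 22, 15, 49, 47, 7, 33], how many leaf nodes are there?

Tree built from: [34, 4, 21, 22, 15, 49, 47, 7, 33]
Tree (level-order array): [34, 4, 49, None, 21, 47, None, 15, 22, None, None, 7, None, None, 33]
Rule: A leaf has 0 children.
Per-node child counts:
  node 34: 2 child(ren)
  node 4: 1 child(ren)
  node 21: 2 child(ren)
  node 15: 1 child(ren)
  node 7: 0 child(ren)
  node 22: 1 child(ren)
  node 33: 0 child(ren)
  node 49: 1 child(ren)
  node 47: 0 child(ren)
Matching nodes: [7, 33, 47]
Count of leaf nodes: 3


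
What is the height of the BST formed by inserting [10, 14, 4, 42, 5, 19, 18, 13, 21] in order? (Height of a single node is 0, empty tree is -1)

Insertion order: [10, 14, 4, 42, 5, 19, 18, 13, 21]
Tree (level-order array): [10, 4, 14, None, 5, 13, 42, None, None, None, None, 19, None, 18, 21]
Compute height bottom-up (empty subtree = -1):
  height(5) = 1 + max(-1, -1) = 0
  height(4) = 1 + max(-1, 0) = 1
  height(13) = 1 + max(-1, -1) = 0
  height(18) = 1 + max(-1, -1) = 0
  height(21) = 1 + max(-1, -1) = 0
  height(19) = 1 + max(0, 0) = 1
  height(42) = 1 + max(1, -1) = 2
  height(14) = 1 + max(0, 2) = 3
  height(10) = 1 + max(1, 3) = 4
Height = 4


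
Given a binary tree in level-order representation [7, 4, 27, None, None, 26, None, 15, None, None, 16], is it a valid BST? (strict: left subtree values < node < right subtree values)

Level-order array: [7, 4, 27, None, None, 26, None, 15, None, None, 16]
Validate using subtree bounds (lo, hi): at each node, require lo < value < hi,
then recurse left with hi=value and right with lo=value.
Preorder trace (stopping at first violation):
  at node 7 with bounds (-inf, +inf): OK
  at node 4 with bounds (-inf, 7): OK
  at node 27 with bounds (7, +inf): OK
  at node 26 with bounds (7, 27): OK
  at node 15 with bounds (7, 26): OK
  at node 16 with bounds (15, 26): OK
No violation found at any node.
Result: Valid BST


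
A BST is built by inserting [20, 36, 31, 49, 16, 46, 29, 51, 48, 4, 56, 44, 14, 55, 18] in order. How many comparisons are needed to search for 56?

Search path for 56: 20 -> 36 -> 49 -> 51 -> 56
Found: True
Comparisons: 5


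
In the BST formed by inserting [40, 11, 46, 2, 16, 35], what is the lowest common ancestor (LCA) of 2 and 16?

Tree insertion order: [40, 11, 46, 2, 16, 35]
Tree (level-order array): [40, 11, 46, 2, 16, None, None, None, None, None, 35]
In a BST, the LCA of p=2, q=16 is the first node v on the
root-to-leaf path with p <= v <= q (go left if both < v, right if both > v).
Walk from root:
  at 40: both 2 and 16 < 40, go left
  at 11: 2 <= 11 <= 16, this is the LCA
LCA = 11


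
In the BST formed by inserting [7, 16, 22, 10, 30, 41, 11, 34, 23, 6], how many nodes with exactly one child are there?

Tree built from: [7, 16, 22, 10, 30, 41, 11, 34, 23, 6]
Tree (level-order array): [7, 6, 16, None, None, 10, 22, None, 11, None, 30, None, None, 23, 41, None, None, 34]
Rule: These are nodes with exactly 1 non-null child.
Per-node child counts:
  node 7: 2 child(ren)
  node 6: 0 child(ren)
  node 16: 2 child(ren)
  node 10: 1 child(ren)
  node 11: 0 child(ren)
  node 22: 1 child(ren)
  node 30: 2 child(ren)
  node 23: 0 child(ren)
  node 41: 1 child(ren)
  node 34: 0 child(ren)
Matching nodes: [10, 22, 41]
Count of nodes with exactly one child: 3


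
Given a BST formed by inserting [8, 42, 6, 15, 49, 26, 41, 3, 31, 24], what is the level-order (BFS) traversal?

Tree insertion order: [8, 42, 6, 15, 49, 26, 41, 3, 31, 24]
Tree (level-order array): [8, 6, 42, 3, None, 15, 49, None, None, None, 26, None, None, 24, 41, None, None, 31]
BFS from the root, enqueuing left then right child of each popped node:
  queue [8] -> pop 8, enqueue [6, 42], visited so far: [8]
  queue [6, 42] -> pop 6, enqueue [3], visited so far: [8, 6]
  queue [42, 3] -> pop 42, enqueue [15, 49], visited so far: [8, 6, 42]
  queue [3, 15, 49] -> pop 3, enqueue [none], visited so far: [8, 6, 42, 3]
  queue [15, 49] -> pop 15, enqueue [26], visited so far: [8, 6, 42, 3, 15]
  queue [49, 26] -> pop 49, enqueue [none], visited so far: [8, 6, 42, 3, 15, 49]
  queue [26] -> pop 26, enqueue [24, 41], visited so far: [8, 6, 42, 3, 15, 49, 26]
  queue [24, 41] -> pop 24, enqueue [none], visited so far: [8, 6, 42, 3, 15, 49, 26, 24]
  queue [41] -> pop 41, enqueue [31], visited so far: [8, 6, 42, 3, 15, 49, 26, 24, 41]
  queue [31] -> pop 31, enqueue [none], visited so far: [8, 6, 42, 3, 15, 49, 26, 24, 41, 31]
Result: [8, 6, 42, 3, 15, 49, 26, 24, 41, 31]


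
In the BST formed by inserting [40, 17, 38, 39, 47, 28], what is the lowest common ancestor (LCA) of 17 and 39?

Tree insertion order: [40, 17, 38, 39, 47, 28]
Tree (level-order array): [40, 17, 47, None, 38, None, None, 28, 39]
In a BST, the LCA of p=17, q=39 is the first node v on the
root-to-leaf path with p <= v <= q (go left if both < v, right if both > v).
Walk from root:
  at 40: both 17 and 39 < 40, go left
  at 17: 17 <= 17 <= 39, this is the LCA
LCA = 17


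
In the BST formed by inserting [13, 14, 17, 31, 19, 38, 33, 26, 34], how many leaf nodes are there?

Tree built from: [13, 14, 17, 31, 19, 38, 33, 26, 34]
Tree (level-order array): [13, None, 14, None, 17, None, 31, 19, 38, None, 26, 33, None, None, None, None, 34]
Rule: A leaf has 0 children.
Per-node child counts:
  node 13: 1 child(ren)
  node 14: 1 child(ren)
  node 17: 1 child(ren)
  node 31: 2 child(ren)
  node 19: 1 child(ren)
  node 26: 0 child(ren)
  node 38: 1 child(ren)
  node 33: 1 child(ren)
  node 34: 0 child(ren)
Matching nodes: [26, 34]
Count of leaf nodes: 2


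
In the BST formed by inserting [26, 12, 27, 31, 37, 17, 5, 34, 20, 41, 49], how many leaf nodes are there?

Tree built from: [26, 12, 27, 31, 37, 17, 5, 34, 20, 41, 49]
Tree (level-order array): [26, 12, 27, 5, 17, None, 31, None, None, None, 20, None, 37, None, None, 34, 41, None, None, None, 49]
Rule: A leaf has 0 children.
Per-node child counts:
  node 26: 2 child(ren)
  node 12: 2 child(ren)
  node 5: 0 child(ren)
  node 17: 1 child(ren)
  node 20: 0 child(ren)
  node 27: 1 child(ren)
  node 31: 1 child(ren)
  node 37: 2 child(ren)
  node 34: 0 child(ren)
  node 41: 1 child(ren)
  node 49: 0 child(ren)
Matching nodes: [5, 20, 34, 49]
Count of leaf nodes: 4


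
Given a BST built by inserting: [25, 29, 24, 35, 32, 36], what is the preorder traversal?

Tree insertion order: [25, 29, 24, 35, 32, 36]
Tree (level-order array): [25, 24, 29, None, None, None, 35, 32, 36]
Preorder traversal: [25, 24, 29, 35, 32, 36]


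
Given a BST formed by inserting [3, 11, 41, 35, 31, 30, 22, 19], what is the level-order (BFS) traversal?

Tree insertion order: [3, 11, 41, 35, 31, 30, 22, 19]
Tree (level-order array): [3, None, 11, None, 41, 35, None, 31, None, 30, None, 22, None, 19]
BFS from the root, enqueuing left then right child of each popped node:
  queue [3] -> pop 3, enqueue [11], visited so far: [3]
  queue [11] -> pop 11, enqueue [41], visited so far: [3, 11]
  queue [41] -> pop 41, enqueue [35], visited so far: [3, 11, 41]
  queue [35] -> pop 35, enqueue [31], visited so far: [3, 11, 41, 35]
  queue [31] -> pop 31, enqueue [30], visited so far: [3, 11, 41, 35, 31]
  queue [30] -> pop 30, enqueue [22], visited so far: [3, 11, 41, 35, 31, 30]
  queue [22] -> pop 22, enqueue [19], visited so far: [3, 11, 41, 35, 31, 30, 22]
  queue [19] -> pop 19, enqueue [none], visited so far: [3, 11, 41, 35, 31, 30, 22, 19]
Result: [3, 11, 41, 35, 31, 30, 22, 19]


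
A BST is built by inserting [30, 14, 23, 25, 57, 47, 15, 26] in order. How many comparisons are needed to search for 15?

Search path for 15: 30 -> 14 -> 23 -> 15
Found: True
Comparisons: 4


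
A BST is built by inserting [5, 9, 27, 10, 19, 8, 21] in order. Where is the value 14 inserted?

Starting tree (level order): [5, None, 9, 8, 27, None, None, 10, None, None, 19, None, 21]
Insertion path: 5 -> 9 -> 27 -> 10 -> 19
Result: insert 14 as left child of 19
Final tree (level order): [5, None, 9, 8, 27, None, None, 10, None, None, 19, 14, 21]


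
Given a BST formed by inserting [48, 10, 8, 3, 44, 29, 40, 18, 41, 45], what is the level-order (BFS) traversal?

Tree insertion order: [48, 10, 8, 3, 44, 29, 40, 18, 41, 45]
Tree (level-order array): [48, 10, None, 8, 44, 3, None, 29, 45, None, None, 18, 40, None, None, None, None, None, 41]
BFS from the root, enqueuing left then right child of each popped node:
  queue [48] -> pop 48, enqueue [10], visited so far: [48]
  queue [10] -> pop 10, enqueue [8, 44], visited so far: [48, 10]
  queue [8, 44] -> pop 8, enqueue [3], visited so far: [48, 10, 8]
  queue [44, 3] -> pop 44, enqueue [29, 45], visited so far: [48, 10, 8, 44]
  queue [3, 29, 45] -> pop 3, enqueue [none], visited so far: [48, 10, 8, 44, 3]
  queue [29, 45] -> pop 29, enqueue [18, 40], visited so far: [48, 10, 8, 44, 3, 29]
  queue [45, 18, 40] -> pop 45, enqueue [none], visited so far: [48, 10, 8, 44, 3, 29, 45]
  queue [18, 40] -> pop 18, enqueue [none], visited so far: [48, 10, 8, 44, 3, 29, 45, 18]
  queue [40] -> pop 40, enqueue [41], visited so far: [48, 10, 8, 44, 3, 29, 45, 18, 40]
  queue [41] -> pop 41, enqueue [none], visited so far: [48, 10, 8, 44, 3, 29, 45, 18, 40, 41]
Result: [48, 10, 8, 44, 3, 29, 45, 18, 40, 41]


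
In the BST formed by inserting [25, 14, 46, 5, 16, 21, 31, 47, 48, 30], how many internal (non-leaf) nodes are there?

Tree built from: [25, 14, 46, 5, 16, 21, 31, 47, 48, 30]
Tree (level-order array): [25, 14, 46, 5, 16, 31, 47, None, None, None, 21, 30, None, None, 48]
Rule: An internal node has at least one child.
Per-node child counts:
  node 25: 2 child(ren)
  node 14: 2 child(ren)
  node 5: 0 child(ren)
  node 16: 1 child(ren)
  node 21: 0 child(ren)
  node 46: 2 child(ren)
  node 31: 1 child(ren)
  node 30: 0 child(ren)
  node 47: 1 child(ren)
  node 48: 0 child(ren)
Matching nodes: [25, 14, 16, 46, 31, 47]
Count of internal (non-leaf) nodes: 6


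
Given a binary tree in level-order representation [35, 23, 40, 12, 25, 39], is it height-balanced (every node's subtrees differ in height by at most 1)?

Tree (level-order array): [35, 23, 40, 12, 25, 39]
Definition: a tree is height-balanced if, at every node, |h(left) - h(right)| <= 1 (empty subtree has height -1).
Bottom-up per-node check:
  node 12: h_left=-1, h_right=-1, diff=0 [OK], height=0
  node 25: h_left=-1, h_right=-1, diff=0 [OK], height=0
  node 23: h_left=0, h_right=0, diff=0 [OK], height=1
  node 39: h_left=-1, h_right=-1, diff=0 [OK], height=0
  node 40: h_left=0, h_right=-1, diff=1 [OK], height=1
  node 35: h_left=1, h_right=1, diff=0 [OK], height=2
All nodes satisfy the balance condition.
Result: Balanced


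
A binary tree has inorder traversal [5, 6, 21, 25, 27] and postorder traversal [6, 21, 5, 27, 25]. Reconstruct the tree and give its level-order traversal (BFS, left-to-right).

Inorder:   [5, 6, 21, 25, 27]
Postorder: [6, 21, 5, 27, 25]
Algorithm: postorder visits root last, so walk postorder right-to-left;
each value is the root of the current inorder slice — split it at that
value, recurse on the right subtree first, then the left.
Recursive splits:
  root=25; inorder splits into left=[5, 6, 21], right=[27]
  root=27; inorder splits into left=[], right=[]
  root=5; inorder splits into left=[], right=[6, 21]
  root=21; inorder splits into left=[6], right=[]
  root=6; inorder splits into left=[], right=[]
Reconstructed level-order: [25, 5, 27, 21, 6]


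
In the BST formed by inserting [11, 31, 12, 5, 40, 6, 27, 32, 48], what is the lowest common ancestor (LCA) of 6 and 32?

Tree insertion order: [11, 31, 12, 5, 40, 6, 27, 32, 48]
Tree (level-order array): [11, 5, 31, None, 6, 12, 40, None, None, None, 27, 32, 48]
In a BST, the LCA of p=6, q=32 is the first node v on the
root-to-leaf path with p <= v <= q (go left if both < v, right if both > v).
Walk from root:
  at 11: 6 <= 11 <= 32, this is the LCA
LCA = 11


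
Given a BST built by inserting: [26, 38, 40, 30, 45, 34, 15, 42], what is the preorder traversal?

Tree insertion order: [26, 38, 40, 30, 45, 34, 15, 42]
Tree (level-order array): [26, 15, 38, None, None, 30, 40, None, 34, None, 45, None, None, 42]
Preorder traversal: [26, 15, 38, 30, 34, 40, 45, 42]


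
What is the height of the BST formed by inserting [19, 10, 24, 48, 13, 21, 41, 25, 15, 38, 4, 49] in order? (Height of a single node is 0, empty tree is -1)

Insertion order: [19, 10, 24, 48, 13, 21, 41, 25, 15, 38, 4, 49]
Tree (level-order array): [19, 10, 24, 4, 13, 21, 48, None, None, None, 15, None, None, 41, 49, None, None, 25, None, None, None, None, 38]
Compute height bottom-up (empty subtree = -1):
  height(4) = 1 + max(-1, -1) = 0
  height(15) = 1 + max(-1, -1) = 0
  height(13) = 1 + max(-1, 0) = 1
  height(10) = 1 + max(0, 1) = 2
  height(21) = 1 + max(-1, -1) = 0
  height(38) = 1 + max(-1, -1) = 0
  height(25) = 1 + max(-1, 0) = 1
  height(41) = 1 + max(1, -1) = 2
  height(49) = 1 + max(-1, -1) = 0
  height(48) = 1 + max(2, 0) = 3
  height(24) = 1 + max(0, 3) = 4
  height(19) = 1 + max(2, 4) = 5
Height = 5


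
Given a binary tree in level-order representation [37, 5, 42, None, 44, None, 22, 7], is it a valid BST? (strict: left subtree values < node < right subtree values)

Level-order array: [37, 5, 42, None, 44, None, 22, 7]
Validate using subtree bounds (lo, hi): at each node, require lo < value < hi,
then recurse left with hi=value and right with lo=value.
Preorder trace (stopping at first violation):
  at node 37 with bounds (-inf, +inf): OK
  at node 5 with bounds (-inf, 37): OK
  at node 44 with bounds (5, 37): VIOLATION
Node 44 violates its bound: not (5 < 44 < 37).
Result: Not a valid BST


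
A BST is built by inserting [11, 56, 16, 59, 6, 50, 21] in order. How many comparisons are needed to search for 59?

Search path for 59: 11 -> 56 -> 59
Found: True
Comparisons: 3


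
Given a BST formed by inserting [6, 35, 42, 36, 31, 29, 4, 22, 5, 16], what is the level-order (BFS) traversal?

Tree insertion order: [6, 35, 42, 36, 31, 29, 4, 22, 5, 16]
Tree (level-order array): [6, 4, 35, None, 5, 31, 42, None, None, 29, None, 36, None, 22, None, None, None, 16]
BFS from the root, enqueuing left then right child of each popped node:
  queue [6] -> pop 6, enqueue [4, 35], visited so far: [6]
  queue [4, 35] -> pop 4, enqueue [5], visited so far: [6, 4]
  queue [35, 5] -> pop 35, enqueue [31, 42], visited so far: [6, 4, 35]
  queue [5, 31, 42] -> pop 5, enqueue [none], visited so far: [6, 4, 35, 5]
  queue [31, 42] -> pop 31, enqueue [29], visited so far: [6, 4, 35, 5, 31]
  queue [42, 29] -> pop 42, enqueue [36], visited so far: [6, 4, 35, 5, 31, 42]
  queue [29, 36] -> pop 29, enqueue [22], visited so far: [6, 4, 35, 5, 31, 42, 29]
  queue [36, 22] -> pop 36, enqueue [none], visited so far: [6, 4, 35, 5, 31, 42, 29, 36]
  queue [22] -> pop 22, enqueue [16], visited so far: [6, 4, 35, 5, 31, 42, 29, 36, 22]
  queue [16] -> pop 16, enqueue [none], visited so far: [6, 4, 35, 5, 31, 42, 29, 36, 22, 16]
Result: [6, 4, 35, 5, 31, 42, 29, 36, 22, 16]


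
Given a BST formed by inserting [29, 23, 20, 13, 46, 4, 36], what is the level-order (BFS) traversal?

Tree insertion order: [29, 23, 20, 13, 46, 4, 36]
Tree (level-order array): [29, 23, 46, 20, None, 36, None, 13, None, None, None, 4]
BFS from the root, enqueuing left then right child of each popped node:
  queue [29] -> pop 29, enqueue [23, 46], visited so far: [29]
  queue [23, 46] -> pop 23, enqueue [20], visited so far: [29, 23]
  queue [46, 20] -> pop 46, enqueue [36], visited so far: [29, 23, 46]
  queue [20, 36] -> pop 20, enqueue [13], visited so far: [29, 23, 46, 20]
  queue [36, 13] -> pop 36, enqueue [none], visited so far: [29, 23, 46, 20, 36]
  queue [13] -> pop 13, enqueue [4], visited so far: [29, 23, 46, 20, 36, 13]
  queue [4] -> pop 4, enqueue [none], visited so far: [29, 23, 46, 20, 36, 13, 4]
Result: [29, 23, 46, 20, 36, 13, 4]


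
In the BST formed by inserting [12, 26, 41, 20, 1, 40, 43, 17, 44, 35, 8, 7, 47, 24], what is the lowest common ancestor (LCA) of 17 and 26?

Tree insertion order: [12, 26, 41, 20, 1, 40, 43, 17, 44, 35, 8, 7, 47, 24]
Tree (level-order array): [12, 1, 26, None, 8, 20, 41, 7, None, 17, 24, 40, 43, None, None, None, None, None, None, 35, None, None, 44, None, None, None, 47]
In a BST, the LCA of p=17, q=26 is the first node v on the
root-to-leaf path with p <= v <= q (go left if both < v, right if both > v).
Walk from root:
  at 12: both 17 and 26 > 12, go right
  at 26: 17 <= 26 <= 26, this is the LCA
LCA = 26


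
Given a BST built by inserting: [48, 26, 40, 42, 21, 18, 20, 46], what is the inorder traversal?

Tree insertion order: [48, 26, 40, 42, 21, 18, 20, 46]
Tree (level-order array): [48, 26, None, 21, 40, 18, None, None, 42, None, 20, None, 46]
Inorder traversal: [18, 20, 21, 26, 40, 42, 46, 48]


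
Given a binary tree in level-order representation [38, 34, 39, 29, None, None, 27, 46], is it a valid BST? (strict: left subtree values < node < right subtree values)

Level-order array: [38, 34, 39, 29, None, None, 27, 46]
Validate using subtree bounds (lo, hi): at each node, require lo < value < hi,
then recurse left with hi=value and right with lo=value.
Preorder trace (stopping at first violation):
  at node 38 with bounds (-inf, +inf): OK
  at node 34 with bounds (-inf, 38): OK
  at node 29 with bounds (-inf, 34): OK
  at node 46 with bounds (-inf, 29): VIOLATION
Node 46 violates its bound: not (-inf < 46 < 29).
Result: Not a valid BST
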